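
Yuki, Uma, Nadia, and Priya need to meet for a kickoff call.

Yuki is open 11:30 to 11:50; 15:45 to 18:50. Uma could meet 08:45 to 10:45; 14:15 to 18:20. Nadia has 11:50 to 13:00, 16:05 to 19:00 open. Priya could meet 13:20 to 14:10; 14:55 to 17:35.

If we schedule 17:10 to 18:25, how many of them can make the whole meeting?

Yuki and Nadia can make the full 17:10-18:25 slot — that's 2.

2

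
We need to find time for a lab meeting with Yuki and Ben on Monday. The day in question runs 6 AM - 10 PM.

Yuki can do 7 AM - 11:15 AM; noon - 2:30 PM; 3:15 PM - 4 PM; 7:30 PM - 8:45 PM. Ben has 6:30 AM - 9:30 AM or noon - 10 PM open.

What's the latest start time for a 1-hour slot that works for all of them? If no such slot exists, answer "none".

Yuki ∩ Ben: 07:00-09:30, 12:00-14:30, 15:15-16:00, 19:30-20:45.
The last common window of at least 60 minutes is 19:30-20:45; a 60-minute meeting can start as late as 19:45 and still end by 20:45.

19:45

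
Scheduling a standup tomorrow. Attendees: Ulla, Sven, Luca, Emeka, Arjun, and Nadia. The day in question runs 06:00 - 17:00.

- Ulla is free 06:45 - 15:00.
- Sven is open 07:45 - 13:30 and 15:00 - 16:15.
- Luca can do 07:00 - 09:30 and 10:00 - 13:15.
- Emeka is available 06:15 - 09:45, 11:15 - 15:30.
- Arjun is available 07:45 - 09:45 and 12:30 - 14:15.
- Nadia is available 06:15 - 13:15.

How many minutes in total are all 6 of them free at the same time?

150

Ulla ∩ Sven: 07:45-13:30.
Ulla ∩ Sven ∩ Luca: 07:45-09:30, 10:00-13:15.
Ulla ∩ Sven ∩ Luca ∩ Emeka: 07:45-09:30, 11:15-13:15.
Ulla ∩ Sven ∩ Luca ∩ Emeka ∩ Arjun: 07:45-09:30, 12:30-13:15.
Ulla ∩ Sven ∩ Luca ∩ Emeka ∩ Arjun ∩ Nadia: 07:45-09:30, 12:30-13:15.
Summing the common windows: 105 + 45 = 150 minutes.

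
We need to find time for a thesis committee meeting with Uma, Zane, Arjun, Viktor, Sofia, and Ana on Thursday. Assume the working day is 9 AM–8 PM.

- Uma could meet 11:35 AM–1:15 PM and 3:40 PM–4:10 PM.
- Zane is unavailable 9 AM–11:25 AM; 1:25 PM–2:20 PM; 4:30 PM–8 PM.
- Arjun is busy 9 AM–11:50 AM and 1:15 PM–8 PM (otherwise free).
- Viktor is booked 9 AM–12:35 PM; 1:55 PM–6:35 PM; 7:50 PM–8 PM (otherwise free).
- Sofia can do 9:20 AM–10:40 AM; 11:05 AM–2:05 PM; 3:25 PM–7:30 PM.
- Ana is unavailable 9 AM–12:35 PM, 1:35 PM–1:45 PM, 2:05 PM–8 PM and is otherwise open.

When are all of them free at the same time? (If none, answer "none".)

12:35-13:15

Uma free: 11:35-13:15, 15:40-16:10.
Zane free: 11:25-13:25, 14:20-16:30 (invert busy blocks within the working day).
Arjun free: 11:50-13:15 (invert busy blocks within the working day).
Viktor free: 12:35-13:55, 18:35-19:50 (invert busy blocks within the working day).
Sofia free: 09:20-10:40, 11:05-14:05, 15:25-19:30.
Ana free: 12:35-13:35, 13:45-14:05 (invert busy blocks within the working day).
Uma ∩ Zane: 11:35-13:15, 15:40-16:10.
Uma ∩ Zane ∩ Arjun: 11:50-13:15.
Uma ∩ Zane ∩ Arjun ∩ Viktor: 12:35-13:15.
Uma ∩ Zane ∩ Arjun ∩ Viktor ∩ Sofia: 12:35-13:15.
Uma ∩ Zane ∩ Arjun ∩ Viktor ∩ Sofia ∩ Ana: 12:35-13:15.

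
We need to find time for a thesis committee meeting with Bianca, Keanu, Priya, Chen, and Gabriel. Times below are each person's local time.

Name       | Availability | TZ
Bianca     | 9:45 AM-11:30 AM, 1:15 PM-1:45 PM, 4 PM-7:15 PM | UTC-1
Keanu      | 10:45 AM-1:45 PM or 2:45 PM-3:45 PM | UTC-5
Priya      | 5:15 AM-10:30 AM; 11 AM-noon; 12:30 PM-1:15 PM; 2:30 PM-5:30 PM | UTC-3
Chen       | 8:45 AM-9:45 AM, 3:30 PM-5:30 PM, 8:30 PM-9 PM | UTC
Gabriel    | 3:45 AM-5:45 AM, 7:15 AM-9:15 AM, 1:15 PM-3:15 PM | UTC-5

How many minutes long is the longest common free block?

Bianca in UTC: 10:45-12:30, 14:15-14:45, 17:00-20:15 (add 1h to convert from UTC-1).
Keanu in UTC: 15:45-18:45, 19:45-20:45 (add 5h to convert from UTC-5).
Priya in UTC: 08:15-13:30, 14:00-15:00, 15:30-16:15, 17:30-20:30 (add 3h to convert from UTC-3).
Chen in UTC: 08:45-09:45, 15:30-17:30, 20:30-21:00.
Gabriel in UTC: 08:45-10:45, 12:15-14:15, 18:15-20:15 (add 5h to convert from UTC-5).
Bianca ∩ Keanu: 17:00-18:45, 19:45-20:15.
Bianca ∩ Keanu ∩ Priya: 17:30-18:45, 19:45-20:15.
Bianca ∩ Keanu ∩ Priya ∩ Chen: ∅.
Bianca ∩ Keanu ∩ Priya ∩ Chen ∩ Gabriel: ∅.
There is no time when everyone is free.
No common window exists, so the longest block is 0 minutes.

0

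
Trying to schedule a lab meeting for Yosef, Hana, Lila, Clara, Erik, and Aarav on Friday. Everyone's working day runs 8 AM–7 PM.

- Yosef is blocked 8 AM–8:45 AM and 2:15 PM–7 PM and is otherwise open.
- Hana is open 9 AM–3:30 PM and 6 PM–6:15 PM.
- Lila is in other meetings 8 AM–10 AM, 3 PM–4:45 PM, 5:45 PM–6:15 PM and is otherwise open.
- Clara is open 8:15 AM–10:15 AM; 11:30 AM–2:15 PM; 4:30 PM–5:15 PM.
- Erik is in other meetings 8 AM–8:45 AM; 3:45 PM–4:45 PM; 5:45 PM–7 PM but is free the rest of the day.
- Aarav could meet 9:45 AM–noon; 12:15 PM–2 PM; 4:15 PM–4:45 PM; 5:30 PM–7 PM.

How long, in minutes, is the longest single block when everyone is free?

105

Yosef free: 08:45-14:15 (invert busy blocks within the working day).
Hana free: 09:00-15:30, 18:00-18:15.
Lila free: 10:00-15:00, 16:45-17:45, 18:15-19:00 (invert busy blocks within the working day).
Clara free: 08:15-10:15, 11:30-14:15, 16:30-17:15.
Erik free: 08:45-15:45, 16:45-17:45 (invert busy blocks within the working day).
Aarav free: 09:45-12:00, 12:15-14:00, 16:15-16:45, 17:30-19:00.
Yosef ∩ Hana: 09:00-14:15.
Yosef ∩ Hana ∩ Lila: 10:00-14:15.
Yosef ∩ Hana ∩ Lila ∩ Clara: 10:00-10:15, 11:30-14:15.
Yosef ∩ Hana ∩ Lila ∩ Clara ∩ Erik: 10:00-10:15, 11:30-14:15.
Yosef ∩ Hana ∩ Lila ∩ Clara ∩ Erik ∩ Aarav: 10:00-10:15, 11:30-12:00, 12:15-14:00.
The longest is 12:15-14:00 at 105 minutes.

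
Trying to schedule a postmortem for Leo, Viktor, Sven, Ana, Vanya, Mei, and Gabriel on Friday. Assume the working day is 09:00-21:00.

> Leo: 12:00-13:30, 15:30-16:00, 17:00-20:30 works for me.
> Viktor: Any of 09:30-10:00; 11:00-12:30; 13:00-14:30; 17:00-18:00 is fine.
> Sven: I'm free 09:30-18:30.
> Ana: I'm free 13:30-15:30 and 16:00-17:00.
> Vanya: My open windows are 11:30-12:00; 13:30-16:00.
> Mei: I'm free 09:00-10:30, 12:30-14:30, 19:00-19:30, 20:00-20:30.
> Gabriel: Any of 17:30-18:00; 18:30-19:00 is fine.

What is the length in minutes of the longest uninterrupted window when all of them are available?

0

Leo ∩ Viktor: 12:00-12:30, 13:00-13:30, 17:00-18:00.
Leo ∩ Viktor ∩ Sven: 12:00-12:30, 13:00-13:30, 17:00-18:00.
Leo ∩ Viktor ∩ Sven ∩ Ana: ∅.
Leo ∩ Viktor ∩ Sven ∩ Ana ∩ Vanya: ∅.
Leo ∩ Viktor ∩ Sven ∩ Ana ∩ Vanya ∩ Mei: ∅.
Leo ∩ Viktor ∩ Sven ∩ Ana ∩ Vanya ∩ Mei ∩ Gabriel: ∅.
There is no time when everyone is free.
No common window exists, so the longest block is 0 minutes.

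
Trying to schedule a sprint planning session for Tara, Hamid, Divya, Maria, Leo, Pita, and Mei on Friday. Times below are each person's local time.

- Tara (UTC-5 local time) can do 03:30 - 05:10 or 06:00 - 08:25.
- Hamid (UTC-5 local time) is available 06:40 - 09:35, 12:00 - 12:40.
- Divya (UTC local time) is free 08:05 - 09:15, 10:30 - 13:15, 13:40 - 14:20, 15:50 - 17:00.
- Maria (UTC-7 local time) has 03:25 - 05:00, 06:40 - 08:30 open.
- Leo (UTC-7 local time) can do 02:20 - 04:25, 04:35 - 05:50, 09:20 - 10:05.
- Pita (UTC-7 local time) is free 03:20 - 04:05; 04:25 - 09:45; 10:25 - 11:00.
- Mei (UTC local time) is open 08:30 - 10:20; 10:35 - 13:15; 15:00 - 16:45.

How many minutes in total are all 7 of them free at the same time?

20

Tara in UTC: 08:30-10:10, 11:00-13:25 (add 5h to convert from UTC-5).
Hamid in UTC: 11:40-14:35, 17:00-17:40 (add 5h to convert from UTC-5).
Divya in UTC: 08:05-09:15, 10:30-13:15, 13:40-14:20, 15:50-17:00.
Maria in UTC: 10:25-12:00, 13:40-15:30 (add 7h to convert from UTC-7).
Leo in UTC: 09:20-11:25, 11:35-12:50, 16:20-17:05 (add 7h to convert from UTC-7).
Pita in UTC: 10:20-11:05, 11:25-16:45, 17:25-18:00 (add 7h to convert from UTC-7).
Mei in UTC: 08:30-10:20, 10:35-13:15, 15:00-16:45.
Tara ∩ Hamid: 11:40-13:25.
Tara ∩ Hamid ∩ Divya: 11:40-13:15.
Tara ∩ Hamid ∩ Divya ∩ Maria: 11:40-12:00.
Tara ∩ Hamid ∩ Divya ∩ Maria ∩ Leo: 11:40-12:00.
Tara ∩ Hamid ∩ Divya ∩ Maria ∩ Leo ∩ Pita: 11:40-12:00.
Tara ∩ Hamid ∩ Divya ∩ Maria ∩ Leo ∩ Pita ∩ Mei: 11:40-12:00.
So the common availability across everyone is 11:40-12:00.
That's a single block of 20 minutes.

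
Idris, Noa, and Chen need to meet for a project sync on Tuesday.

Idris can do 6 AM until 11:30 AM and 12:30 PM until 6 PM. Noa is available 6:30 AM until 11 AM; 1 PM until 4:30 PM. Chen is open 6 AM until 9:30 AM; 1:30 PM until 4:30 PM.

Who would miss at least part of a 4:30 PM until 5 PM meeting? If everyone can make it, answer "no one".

Chen, Noa

Idris: free for 16:30-17:00. Noa: not fully free for 16:30-17:00. Chen: not fully free for 16:30-17:00.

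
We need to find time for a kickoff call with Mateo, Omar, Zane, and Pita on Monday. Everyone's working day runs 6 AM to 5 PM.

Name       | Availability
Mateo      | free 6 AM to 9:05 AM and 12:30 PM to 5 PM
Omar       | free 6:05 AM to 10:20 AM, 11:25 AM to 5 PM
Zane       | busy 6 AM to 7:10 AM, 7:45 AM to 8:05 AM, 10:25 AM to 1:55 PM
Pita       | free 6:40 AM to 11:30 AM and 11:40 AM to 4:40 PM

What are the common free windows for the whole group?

07:10-07:45, 08:05-09:05, 13:55-16:40

Mateo free: 06:00-09:05, 12:30-17:00.
Omar free: 06:05-10:20, 11:25-17:00.
Zane free: 07:10-07:45, 08:05-10:25, 13:55-17:00 (invert busy blocks within the working day).
Pita free: 06:40-11:30, 11:40-16:40.
Mateo ∩ Omar: 06:05-09:05, 12:30-17:00.
Mateo ∩ Omar ∩ Zane: 07:10-07:45, 08:05-09:05, 13:55-17:00.
Mateo ∩ Omar ∩ Zane ∩ Pita: 07:10-07:45, 08:05-09:05, 13:55-16:40.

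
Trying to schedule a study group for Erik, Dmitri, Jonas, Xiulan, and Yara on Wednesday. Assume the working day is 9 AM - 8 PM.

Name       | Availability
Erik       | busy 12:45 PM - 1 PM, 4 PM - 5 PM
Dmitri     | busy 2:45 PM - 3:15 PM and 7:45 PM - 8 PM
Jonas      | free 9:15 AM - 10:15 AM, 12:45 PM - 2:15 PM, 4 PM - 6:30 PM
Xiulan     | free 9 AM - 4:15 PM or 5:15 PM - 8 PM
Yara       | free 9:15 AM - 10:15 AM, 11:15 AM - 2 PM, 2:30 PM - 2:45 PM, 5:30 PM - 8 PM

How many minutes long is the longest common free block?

Erik free: 09:00-12:45, 13:00-16:00, 17:00-20:00 (invert busy blocks within the working day).
Dmitri free: 09:00-14:45, 15:15-19:45 (invert busy blocks within the working day).
Jonas free: 09:15-10:15, 12:45-14:15, 16:00-18:30.
Xiulan free: 09:00-16:15, 17:15-20:00.
Yara free: 09:15-10:15, 11:15-14:00, 14:30-14:45, 17:30-20:00.
Erik ∩ Dmitri: 09:00-12:45, 13:00-14:45, 15:15-16:00, 17:00-19:45.
Erik ∩ Dmitri ∩ Jonas: 09:15-10:15, 13:00-14:15, 17:00-18:30.
Erik ∩ Dmitri ∩ Jonas ∩ Xiulan: 09:15-10:15, 13:00-14:15, 17:15-18:30.
Erik ∩ Dmitri ∩ Jonas ∩ Xiulan ∩ Yara: 09:15-10:15, 13:00-14:00, 17:30-18:30.
So the common availability across everyone is 09:15-10:15, 13:00-14:00, 17:30-18:30.
The longest is 09:15-10:15 at 60 minutes.

60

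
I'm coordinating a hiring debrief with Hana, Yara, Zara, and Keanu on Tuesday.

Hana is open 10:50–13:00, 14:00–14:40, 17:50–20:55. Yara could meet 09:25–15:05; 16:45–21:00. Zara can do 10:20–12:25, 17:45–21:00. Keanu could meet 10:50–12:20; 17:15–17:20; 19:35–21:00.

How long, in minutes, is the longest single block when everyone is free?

90

Hana ∩ Yara: 10:50-13:00, 14:00-14:40, 17:50-20:55.
Hana ∩ Yara ∩ Zara: 10:50-12:25, 17:50-20:55.
Hana ∩ Yara ∩ Zara ∩ Keanu: 10:50-12:20, 19:35-20:55.
So the common availability across everyone is 10:50-12:20, 19:35-20:55.
The longest is 10:50-12:20 at 90 minutes.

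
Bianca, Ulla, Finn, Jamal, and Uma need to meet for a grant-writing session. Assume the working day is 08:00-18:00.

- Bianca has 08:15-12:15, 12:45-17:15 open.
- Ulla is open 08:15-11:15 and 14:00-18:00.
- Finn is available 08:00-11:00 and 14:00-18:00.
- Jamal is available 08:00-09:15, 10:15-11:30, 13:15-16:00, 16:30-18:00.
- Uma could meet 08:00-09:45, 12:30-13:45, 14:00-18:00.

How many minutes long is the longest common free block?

120

Bianca ∩ Ulla: 08:15-11:15, 14:00-17:15.
Bianca ∩ Ulla ∩ Finn: 08:15-11:00, 14:00-17:15.
Bianca ∩ Ulla ∩ Finn ∩ Jamal: 08:15-09:15, 10:15-11:00, 14:00-16:00, 16:30-17:15.
Bianca ∩ Ulla ∩ Finn ∩ Jamal ∩ Uma: 08:15-09:15, 14:00-16:00, 16:30-17:15.
The longest is 14:00-16:00 at 120 minutes.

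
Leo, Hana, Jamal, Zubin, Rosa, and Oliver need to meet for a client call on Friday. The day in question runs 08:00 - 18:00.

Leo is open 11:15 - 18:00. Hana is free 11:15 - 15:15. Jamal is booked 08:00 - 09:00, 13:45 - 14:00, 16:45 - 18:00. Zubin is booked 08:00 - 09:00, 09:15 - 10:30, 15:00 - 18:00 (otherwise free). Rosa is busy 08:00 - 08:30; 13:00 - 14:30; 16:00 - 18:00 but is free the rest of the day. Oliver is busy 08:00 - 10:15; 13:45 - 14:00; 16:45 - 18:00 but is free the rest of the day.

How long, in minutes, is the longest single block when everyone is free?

Leo free: 11:15-18:00.
Hana free: 11:15-15:15.
Jamal free: 09:00-13:45, 14:00-16:45 (invert busy blocks within the working day).
Zubin free: 09:00-09:15, 10:30-15:00 (invert busy blocks within the working day).
Rosa free: 08:30-13:00, 14:30-16:00 (invert busy blocks within the working day).
Oliver free: 10:15-13:45, 14:00-16:45 (invert busy blocks within the working day).
Leo ∩ Hana: 11:15-15:15.
Leo ∩ Hana ∩ Jamal: 11:15-13:45, 14:00-15:15.
Leo ∩ Hana ∩ Jamal ∩ Zubin: 11:15-13:45, 14:00-15:00.
Leo ∩ Hana ∩ Jamal ∩ Zubin ∩ Rosa: 11:15-13:00, 14:30-15:00.
Leo ∩ Hana ∩ Jamal ∩ Zubin ∩ Rosa ∩ Oliver: 11:15-13:00, 14:30-15:00.
Those are the intersection windows.
The longest is 11:15-13:00 at 105 minutes.

105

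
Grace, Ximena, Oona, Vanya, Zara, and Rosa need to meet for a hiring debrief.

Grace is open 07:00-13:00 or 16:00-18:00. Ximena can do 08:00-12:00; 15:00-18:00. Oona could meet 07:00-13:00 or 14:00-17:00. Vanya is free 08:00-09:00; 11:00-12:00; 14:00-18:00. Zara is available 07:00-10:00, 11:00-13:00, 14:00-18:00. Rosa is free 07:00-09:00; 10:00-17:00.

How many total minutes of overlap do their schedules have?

Grace ∩ Ximena: 08:00-12:00, 16:00-18:00.
Grace ∩ Ximena ∩ Oona: 08:00-12:00, 16:00-17:00.
Grace ∩ Ximena ∩ Oona ∩ Vanya: 08:00-09:00, 11:00-12:00, 16:00-17:00.
Grace ∩ Ximena ∩ Oona ∩ Vanya ∩ Zara: 08:00-09:00, 11:00-12:00, 16:00-17:00.
Grace ∩ Ximena ∩ Oona ∩ Vanya ∩ Zara ∩ Rosa: 08:00-09:00, 11:00-12:00, 16:00-17:00.
Summing the common windows: 60 + 60 + 60 = 180 minutes.

180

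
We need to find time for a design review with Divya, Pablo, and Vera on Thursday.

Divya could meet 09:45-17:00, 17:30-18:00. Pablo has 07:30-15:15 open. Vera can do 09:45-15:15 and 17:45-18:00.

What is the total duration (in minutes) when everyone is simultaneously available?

330

Divya ∩ Pablo: 09:45-15:15.
Divya ∩ Pablo ∩ Vera: 09:45-15:15.
That's a single block of 330 minutes.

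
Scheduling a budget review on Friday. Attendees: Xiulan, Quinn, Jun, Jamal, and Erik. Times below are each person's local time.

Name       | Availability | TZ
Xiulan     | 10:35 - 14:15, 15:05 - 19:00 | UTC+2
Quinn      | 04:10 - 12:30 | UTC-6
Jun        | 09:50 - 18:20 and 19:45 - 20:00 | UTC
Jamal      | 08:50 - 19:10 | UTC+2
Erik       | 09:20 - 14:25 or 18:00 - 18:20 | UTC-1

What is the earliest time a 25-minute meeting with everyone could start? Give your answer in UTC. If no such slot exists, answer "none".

Xiulan in UTC: 08:35-12:15, 13:05-17:00 (subtract 2h to convert from UTC+2).
Quinn in UTC: 10:10-18:30 (add 6h to convert from UTC-6).
Jun in UTC: 09:50-18:20, 19:45-20:00.
Jamal in UTC: 06:50-17:10 (subtract 2h to convert from UTC+2).
Erik in UTC: 10:20-15:25, 19:00-19:20 (add 1h to convert from UTC-1).
Xiulan ∩ Quinn: 10:10-12:15, 13:05-17:00.
Xiulan ∩ Quinn ∩ Jun: 10:10-12:15, 13:05-17:00.
Xiulan ∩ Quinn ∩ Jun ∩ Jamal: 10:10-12:15, 13:05-17:00.
Xiulan ∩ Quinn ∩ Jun ∩ Jamal ∩ Erik: 10:20-12:15, 13:05-15:25.
So the common availability across everyone is 10:20-12:15, 13:05-15:25.
The first common window of at least 25 minutes is 10:20-12:15, so the earliest start is 10:20.

10:20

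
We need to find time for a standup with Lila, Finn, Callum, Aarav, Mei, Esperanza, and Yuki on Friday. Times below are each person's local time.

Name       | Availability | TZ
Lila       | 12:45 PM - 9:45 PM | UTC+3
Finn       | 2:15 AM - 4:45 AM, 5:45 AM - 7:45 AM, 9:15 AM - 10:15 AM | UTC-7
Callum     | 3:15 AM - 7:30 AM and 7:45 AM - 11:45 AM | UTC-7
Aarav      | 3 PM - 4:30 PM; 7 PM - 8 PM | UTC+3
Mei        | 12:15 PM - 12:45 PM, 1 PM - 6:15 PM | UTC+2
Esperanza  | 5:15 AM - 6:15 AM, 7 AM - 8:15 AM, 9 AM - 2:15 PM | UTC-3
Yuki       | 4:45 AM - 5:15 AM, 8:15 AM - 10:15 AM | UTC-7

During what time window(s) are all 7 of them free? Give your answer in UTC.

none

Lila in UTC: 09:45-18:45 (subtract 3h to convert from UTC+3).
Finn in UTC: 09:15-11:45, 12:45-14:45, 16:15-17:15 (add 7h to convert from UTC-7).
Callum in UTC: 10:15-14:30, 14:45-18:45 (add 7h to convert from UTC-7).
Aarav in UTC: 12:00-13:30, 16:00-17:00 (subtract 3h to convert from UTC+3).
Mei in UTC: 10:15-10:45, 11:00-16:15 (subtract 2h to convert from UTC+2).
Esperanza in UTC: 08:15-09:15, 10:00-11:15, 12:00-17:15 (add 3h to convert from UTC-3).
Yuki in UTC: 11:45-12:15, 15:15-17:15 (add 7h to convert from UTC-7).
Lila ∩ Finn: 09:45-11:45, 12:45-14:45, 16:15-17:15.
Lila ∩ Finn ∩ Callum: 10:15-11:45, 12:45-14:30, 16:15-17:15.
Lila ∩ Finn ∩ Callum ∩ Aarav: 12:45-13:30, 16:15-17:00.
Lila ∩ Finn ∩ Callum ∩ Aarav ∩ Mei: 12:45-13:30.
Lila ∩ Finn ∩ Callum ∩ Aarav ∩ Mei ∩ Esperanza: 12:45-13:30.
Lila ∩ Finn ∩ Callum ∩ Aarav ∩ Mei ∩ Esperanza ∩ Yuki: ∅.
There is no time when everyone is free.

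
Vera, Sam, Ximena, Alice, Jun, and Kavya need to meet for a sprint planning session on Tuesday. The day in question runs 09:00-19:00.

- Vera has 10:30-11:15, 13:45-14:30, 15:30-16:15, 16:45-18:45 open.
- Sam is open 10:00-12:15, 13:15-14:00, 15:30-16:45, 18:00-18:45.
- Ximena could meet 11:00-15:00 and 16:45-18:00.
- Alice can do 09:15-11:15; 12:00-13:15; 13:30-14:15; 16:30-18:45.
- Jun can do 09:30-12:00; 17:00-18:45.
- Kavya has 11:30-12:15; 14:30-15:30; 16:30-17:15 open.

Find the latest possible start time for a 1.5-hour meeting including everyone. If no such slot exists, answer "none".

none

Vera ∩ Sam: 10:30-11:15, 13:45-14:00, 15:30-16:15, 18:00-18:45.
Vera ∩ Sam ∩ Ximena: 11:00-11:15, 13:45-14:00.
Vera ∩ Sam ∩ Ximena ∩ Alice: 11:00-11:15, 13:45-14:00.
Vera ∩ Sam ∩ Ximena ∩ Alice ∩ Jun: 11:00-11:15.
Vera ∩ Sam ∩ Ximena ∩ Alice ∩ Jun ∩ Kavya: ∅.
There is no time when everyone is free.
No common window is at least 90 minutes long.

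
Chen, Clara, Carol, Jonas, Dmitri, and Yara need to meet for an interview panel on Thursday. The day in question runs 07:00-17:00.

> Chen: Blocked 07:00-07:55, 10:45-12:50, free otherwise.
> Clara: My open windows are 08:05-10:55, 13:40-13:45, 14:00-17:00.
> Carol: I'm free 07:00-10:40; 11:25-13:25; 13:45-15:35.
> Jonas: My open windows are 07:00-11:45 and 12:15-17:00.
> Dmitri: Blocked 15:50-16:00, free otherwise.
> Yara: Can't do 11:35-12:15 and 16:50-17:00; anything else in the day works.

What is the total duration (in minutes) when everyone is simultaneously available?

250

Chen free: 07:55-10:45, 12:50-17:00 (invert busy blocks within the working day).
Clara free: 08:05-10:55, 13:40-13:45, 14:00-17:00.
Carol free: 07:00-10:40, 11:25-13:25, 13:45-15:35.
Jonas free: 07:00-11:45, 12:15-17:00.
Dmitri free: 07:00-15:50, 16:00-17:00 (invert busy blocks within the working day).
Yara free: 07:00-11:35, 12:15-16:50 (invert busy blocks within the working day).
Chen ∩ Clara: 08:05-10:45, 13:40-13:45, 14:00-17:00.
Chen ∩ Clara ∩ Carol: 08:05-10:40, 14:00-15:35.
Chen ∩ Clara ∩ Carol ∩ Jonas: 08:05-10:40, 14:00-15:35.
Chen ∩ Clara ∩ Carol ∩ Jonas ∩ Dmitri: 08:05-10:40, 14:00-15:35.
Chen ∩ Clara ∩ Carol ∩ Jonas ∩ Dmitri ∩ Yara: 08:05-10:40, 14:00-15:35.
Summing the common windows: 155 + 95 = 250 minutes.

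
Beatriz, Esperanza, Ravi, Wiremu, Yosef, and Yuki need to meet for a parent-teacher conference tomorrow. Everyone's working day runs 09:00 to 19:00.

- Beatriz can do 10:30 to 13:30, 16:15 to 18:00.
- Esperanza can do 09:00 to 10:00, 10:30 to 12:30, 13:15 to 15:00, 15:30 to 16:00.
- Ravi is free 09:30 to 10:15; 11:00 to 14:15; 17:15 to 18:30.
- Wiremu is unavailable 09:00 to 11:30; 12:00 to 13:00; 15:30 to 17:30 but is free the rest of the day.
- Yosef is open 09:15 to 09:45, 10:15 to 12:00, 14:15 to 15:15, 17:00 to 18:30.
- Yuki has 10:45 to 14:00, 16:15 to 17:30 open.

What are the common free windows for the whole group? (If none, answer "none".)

Beatriz free: 10:30-13:30, 16:15-18:00.
Esperanza free: 09:00-10:00, 10:30-12:30, 13:15-15:00, 15:30-16:00.
Ravi free: 09:30-10:15, 11:00-14:15, 17:15-18:30.
Wiremu free: 11:30-12:00, 13:00-15:30, 17:30-19:00 (invert busy blocks within the working day).
Yosef free: 09:15-09:45, 10:15-12:00, 14:15-15:15, 17:00-18:30.
Yuki free: 10:45-14:00, 16:15-17:30.
Beatriz ∩ Esperanza: 10:30-12:30, 13:15-13:30.
Beatriz ∩ Esperanza ∩ Ravi: 11:00-12:30, 13:15-13:30.
Beatriz ∩ Esperanza ∩ Ravi ∩ Wiremu: 11:30-12:00, 13:15-13:30.
Beatriz ∩ Esperanza ∩ Ravi ∩ Wiremu ∩ Yosef: 11:30-12:00.
Beatriz ∩ Esperanza ∩ Ravi ∩ Wiremu ∩ Yosef ∩ Yuki: 11:30-12:00.

11:30-12:00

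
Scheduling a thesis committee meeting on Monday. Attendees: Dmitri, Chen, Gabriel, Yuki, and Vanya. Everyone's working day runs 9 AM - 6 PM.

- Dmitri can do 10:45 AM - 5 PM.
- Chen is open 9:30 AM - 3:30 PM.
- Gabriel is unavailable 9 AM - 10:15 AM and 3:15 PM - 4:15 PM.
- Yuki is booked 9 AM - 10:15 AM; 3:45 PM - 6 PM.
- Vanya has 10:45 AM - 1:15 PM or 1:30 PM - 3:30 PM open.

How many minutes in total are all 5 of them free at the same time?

255

Dmitri free: 10:45-17:00.
Chen free: 09:30-15:30.
Gabriel free: 10:15-15:15, 16:15-18:00 (invert busy blocks within the working day).
Yuki free: 10:15-15:45 (invert busy blocks within the working day).
Vanya free: 10:45-13:15, 13:30-15:30.
Dmitri ∩ Chen: 10:45-15:30.
Dmitri ∩ Chen ∩ Gabriel: 10:45-15:15.
Dmitri ∩ Chen ∩ Gabriel ∩ Yuki: 10:45-15:15.
Dmitri ∩ Chen ∩ Gabriel ∩ Yuki ∩ Vanya: 10:45-13:15, 13:30-15:15.
Those are the intersection windows.
Summing the common windows: 150 + 105 = 255 minutes.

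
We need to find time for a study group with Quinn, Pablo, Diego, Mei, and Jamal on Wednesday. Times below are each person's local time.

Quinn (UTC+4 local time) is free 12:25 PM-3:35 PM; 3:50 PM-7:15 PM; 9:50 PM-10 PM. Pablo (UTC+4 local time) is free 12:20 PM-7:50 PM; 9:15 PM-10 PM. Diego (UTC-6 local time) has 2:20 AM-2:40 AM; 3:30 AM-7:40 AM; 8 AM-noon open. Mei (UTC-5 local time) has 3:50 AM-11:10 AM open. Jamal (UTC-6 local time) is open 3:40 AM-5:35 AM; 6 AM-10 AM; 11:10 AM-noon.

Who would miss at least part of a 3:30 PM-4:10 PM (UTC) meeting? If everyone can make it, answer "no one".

Jamal, Pablo, Quinn

Quinn in UTC: 08:25-11:35, 11:50-15:15, 17:50-18:00 (subtract 4h to convert from UTC+4).
Pablo in UTC: 08:20-15:50, 17:15-18:00 (subtract 4h to convert from UTC+4).
Diego in UTC: 08:20-08:40, 09:30-13:40, 14:00-18:00 (add 6h to convert from UTC-6).
Mei in UTC: 08:50-16:10 (add 5h to convert from UTC-5).
Jamal in UTC: 09:40-11:35, 12:00-16:00, 17:10-18:00 (add 6h to convert from UTC-6).
Quinn: not fully free for 15:30-16:10. Pablo: not fully free for 15:30-16:10. Diego: free for 15:30-16:10. Mei: free for 15:30-16:10. Jamal: not fully free for 15:30-16:10.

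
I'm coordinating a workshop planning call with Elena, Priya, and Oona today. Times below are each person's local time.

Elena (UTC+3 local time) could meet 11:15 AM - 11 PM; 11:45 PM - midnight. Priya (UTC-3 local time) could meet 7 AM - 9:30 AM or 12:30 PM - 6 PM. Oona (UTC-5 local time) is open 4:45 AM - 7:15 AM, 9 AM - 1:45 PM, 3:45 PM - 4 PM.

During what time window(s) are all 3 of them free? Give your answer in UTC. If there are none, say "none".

Elena in UTC: 08:15-20:00, 20:45-21:00 (subtract 3h to convert from UTC+3).
Priya in UTC: 10:00-12:30, 15:30-21:00 (add 3h to convert from UTC-3).
Oona in UTC: 09:45-12:15, 14:00-18:45, 20:45-21:00 (add 5h to convert from UTC-5).
Elena ∩ Priya: 10:00-12:30, 15:30-20:00, 20:45-21:00.
Elena ∩ Priya ∩ Oona: 10:00-12:15, 15:30-18:45, 20:45-21:00.

10:00-12:15, 15:30-18:45, 20:45-21:00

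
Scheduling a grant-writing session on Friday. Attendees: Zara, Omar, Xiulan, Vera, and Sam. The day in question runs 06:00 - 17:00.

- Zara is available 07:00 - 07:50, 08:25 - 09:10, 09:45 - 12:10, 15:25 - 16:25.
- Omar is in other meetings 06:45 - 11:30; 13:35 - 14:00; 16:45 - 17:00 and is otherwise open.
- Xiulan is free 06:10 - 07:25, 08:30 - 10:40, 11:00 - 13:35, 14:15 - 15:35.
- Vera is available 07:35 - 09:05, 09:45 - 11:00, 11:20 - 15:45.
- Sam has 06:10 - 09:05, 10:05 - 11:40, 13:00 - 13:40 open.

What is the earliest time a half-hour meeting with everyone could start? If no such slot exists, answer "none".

Zara free: 07:00-07:50, 08:25-09:10, 09:45-12:10, 15:25-16:25.
Omar free: 06:00-06:45, 11:30-13:35, 14:00-16:45 (invert busy blocks within the working day).
Xiulan free: 06:10-07:25, 08:30-10:40, 11:00-13:35, 14:15-15:35.
Vera free: 07:35-09:05, 09:45-11:00, 11:20-15:45.
Sam free: 06:10-09:05, 10:05-11:40, 13:00-13:40.
Zara ∩ Omar: 11:30-12:10, 15:25-16:25.
Zara ∩ Omar ∩ Xiulan: 11:30-12:10, 15:25-15:35.
Zara ∩ Omar ∩ Xiulan ∩ Vera: 11:30-12:10, 15:25-15:35.
Zara ∩ Omar ∩ Xiulan ∩ Vera ∩ Sam: 11:30-11:40.
No common window is at least 30 minutes long.

none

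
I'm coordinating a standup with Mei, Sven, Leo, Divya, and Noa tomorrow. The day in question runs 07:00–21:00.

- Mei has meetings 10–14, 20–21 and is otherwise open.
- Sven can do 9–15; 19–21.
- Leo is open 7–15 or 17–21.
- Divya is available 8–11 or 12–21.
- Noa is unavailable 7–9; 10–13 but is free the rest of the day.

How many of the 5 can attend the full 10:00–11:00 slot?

Mei free: 07:00-10:00, 14:00-20:00 (invert busy blocks within the working day).
Sven free: 09:00-15:00, 19:00-21:00.
Leo free: 07:00-15:00, 17:00-21:00.
Divya free: 08:00-11:00, 12:00-21:00.
Noa free: 09:00-10:00, 13:00-21:00 (invert busy blocks within the working day).
Sven, Leo, and Divya can make the full 10:00-11:00 slot — that's 3.

3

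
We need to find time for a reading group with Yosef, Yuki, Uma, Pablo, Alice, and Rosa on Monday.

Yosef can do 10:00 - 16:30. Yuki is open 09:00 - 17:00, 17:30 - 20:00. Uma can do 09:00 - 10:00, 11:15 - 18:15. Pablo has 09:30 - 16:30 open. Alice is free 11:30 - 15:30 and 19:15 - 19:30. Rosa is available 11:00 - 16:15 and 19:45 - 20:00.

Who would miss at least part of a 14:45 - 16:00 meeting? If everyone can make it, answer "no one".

Alice

Yosef: free for 14:45-16:00. Yuki: free for 14:45-16:00. Uma: free for 14:45-16:00. Pablo: free for 14:45-16:00. Alice: not fully free for 14:45-16:00. Rosa: free for 14:45-16:00.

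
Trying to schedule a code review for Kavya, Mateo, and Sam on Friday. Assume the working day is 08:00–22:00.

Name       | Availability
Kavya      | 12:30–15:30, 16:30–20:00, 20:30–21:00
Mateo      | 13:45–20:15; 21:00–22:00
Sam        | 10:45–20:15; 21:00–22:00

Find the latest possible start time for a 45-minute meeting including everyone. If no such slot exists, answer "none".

Kavya ∩ Mateo: 13:45-15:30, 16:30-20:00.
Kavya ∩ Mateo ∩ Sam: 13:45-15:30, 16:30-20:00.
The last common window of at least 45 minutes is 16:30-20:00; a 45-minute meeting can start as late as 19:15 and still end by 20:00.

19:15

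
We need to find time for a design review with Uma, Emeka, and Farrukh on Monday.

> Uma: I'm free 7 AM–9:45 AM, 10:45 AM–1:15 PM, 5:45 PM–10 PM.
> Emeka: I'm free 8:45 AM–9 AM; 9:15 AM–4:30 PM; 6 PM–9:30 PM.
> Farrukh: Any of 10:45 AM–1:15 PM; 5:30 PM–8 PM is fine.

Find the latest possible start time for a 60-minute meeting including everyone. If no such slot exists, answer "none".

19:00

Uma ∩ Emeka: 08:45-09:00, 09:15-09:45, 10:45-13:15, 18:00-21:30.
Uma ∩ Emeka ∩ Farrukh: 10:45-13:15, 18:00-20:00.
The last common window of at least 60 minutes is 18:00-20:00; a 60-minute meeting can start as late as 19:00 and still end by 20:00.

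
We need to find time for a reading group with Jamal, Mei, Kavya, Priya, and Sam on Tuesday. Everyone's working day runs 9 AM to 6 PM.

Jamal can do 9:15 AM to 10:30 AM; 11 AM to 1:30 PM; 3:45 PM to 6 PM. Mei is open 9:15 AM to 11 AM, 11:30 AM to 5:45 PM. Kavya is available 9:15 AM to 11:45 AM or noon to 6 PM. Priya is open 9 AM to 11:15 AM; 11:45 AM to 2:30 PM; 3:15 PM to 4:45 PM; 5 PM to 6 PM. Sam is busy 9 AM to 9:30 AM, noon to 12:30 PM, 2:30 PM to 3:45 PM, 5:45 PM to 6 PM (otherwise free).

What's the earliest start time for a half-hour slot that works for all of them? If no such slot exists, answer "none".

Jamal free: 09:15-10:30, 11:00-13:30, 15:45-18:00.
Mei free: 09:15-11:00, 11:30-17:45.
Kavya free: 09:15-11:45, 12:00-18:00.
Priya free: 09:00-11:15, 11:45-14:30, 15:15-16:45, 17:00-18:00.
Sam free: 09:30-12:00, 12:30-14:30, 15:45-17:45 (invert busy blocks within the working day).
Jamal ∩ Mei: 09:15-10:30, 11:30-13:30, 15:45-17:45.
Jamal ∩ Mei ∩ Kavya: 09:15-10:30, 11:30-11:45, 12:00-13:30, 15:45-17:45.
Jamal ∩ Mei ∩ Kavya ∩ Priya: 09:15-10:30, 12:00-13:30, 15:45-16:45, 17:00-17:45.
Jamal ∩ Mei ∩ Kavya ∩ Priya ∩ Sam: 09:30-10:30, 12:30-13:30, 15:45-16:45, 17:00-17:45.
Those are the intersection windows.
The first common window of at least 30 minutes is 09:30-10:30, so the earliest start is 09:30.

09:30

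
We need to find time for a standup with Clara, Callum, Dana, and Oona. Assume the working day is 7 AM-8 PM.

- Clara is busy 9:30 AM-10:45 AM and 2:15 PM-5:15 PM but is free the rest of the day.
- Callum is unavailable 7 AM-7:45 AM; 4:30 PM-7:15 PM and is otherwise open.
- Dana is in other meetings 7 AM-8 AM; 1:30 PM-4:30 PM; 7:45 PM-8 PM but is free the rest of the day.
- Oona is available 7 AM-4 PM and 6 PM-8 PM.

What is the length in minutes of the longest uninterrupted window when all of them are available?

165

Clara free: 07:00-09:30, 10:45-14:15, 17:15-20:00 (invert busy blocks within the working day).
Callum free: 07:45-16:30, 19:15-20:00 (invert busy blocks within the working day).
Dana free: 08:00-13:30, 16:30-19:45 (invert busy blocks within the working day).
Oona free: 07:00-16:00, 18:00-20:00.
Clara ∩ Callum: 07:45-09:30, 10:45-14:15, 19:15-20:00.
Clara ∩ Callum ∩ Dana: 08:00-09:30, 10:45-13:30, 19:15-19:45.
Clara ∩ Callum ∩ Dana ∩ Oona: 08:00-09:30, 10:45-13:30, 19:15-19:45.
So the common availability across everyone is 08:00-09:30, 10:45-13:30, 19:15-19:45.
The longest is 10:45-13:30 at 165 minutes.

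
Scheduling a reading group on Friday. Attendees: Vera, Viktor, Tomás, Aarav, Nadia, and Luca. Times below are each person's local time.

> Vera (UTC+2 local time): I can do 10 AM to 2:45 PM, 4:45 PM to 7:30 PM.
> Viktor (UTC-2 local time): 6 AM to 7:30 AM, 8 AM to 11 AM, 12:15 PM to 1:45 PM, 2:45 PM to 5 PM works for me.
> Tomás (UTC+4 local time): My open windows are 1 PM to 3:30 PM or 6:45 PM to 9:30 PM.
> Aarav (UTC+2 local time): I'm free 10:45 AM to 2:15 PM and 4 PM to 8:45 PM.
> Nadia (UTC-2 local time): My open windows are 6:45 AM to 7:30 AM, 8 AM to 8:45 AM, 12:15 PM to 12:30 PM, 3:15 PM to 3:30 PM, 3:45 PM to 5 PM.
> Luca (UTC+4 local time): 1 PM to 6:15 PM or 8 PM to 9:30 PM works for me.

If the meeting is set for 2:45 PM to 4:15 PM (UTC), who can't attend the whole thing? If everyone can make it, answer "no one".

Luca, Nadia, Viktor

Vera in UTC: 08:00-12:45, 14:45-17:30 (subtract 2h to convert from UTC+2).
Viktor in UTC: 08:00-09:30, 10:00-13:00, 14:15-15:45, 16:45-19:00 (add 2h to convert from UTC-2).
Tomás in UTC: 09:00-11:30, 14:45-17:30 (subtract 4h to convert from UTC+4).
Aarav in UTC: 08:45-12:15, 14:00-18:45 (subtract 2h to convert from UTC+2).
Nadia in UTC: 08:45-09:30, 10:00-10:45, 14:15-14:30, 17:15-17:30, 17:45-19:00 (add 2h to convert from UTC-2).
Luca in UTC: 09:00-14:15, 16:00-17:30 (subtract 4h to convert from UTC+4).
Vera: free for 14:45-16:15. Viktor: not fully free for 14:45-16:15. Tomás: free for 14:45-16:15. Aarav: free for 14:45-16:15. Nadia: not fully free for 14:45-16:15. Luca: not fully free for 14:45-16:15.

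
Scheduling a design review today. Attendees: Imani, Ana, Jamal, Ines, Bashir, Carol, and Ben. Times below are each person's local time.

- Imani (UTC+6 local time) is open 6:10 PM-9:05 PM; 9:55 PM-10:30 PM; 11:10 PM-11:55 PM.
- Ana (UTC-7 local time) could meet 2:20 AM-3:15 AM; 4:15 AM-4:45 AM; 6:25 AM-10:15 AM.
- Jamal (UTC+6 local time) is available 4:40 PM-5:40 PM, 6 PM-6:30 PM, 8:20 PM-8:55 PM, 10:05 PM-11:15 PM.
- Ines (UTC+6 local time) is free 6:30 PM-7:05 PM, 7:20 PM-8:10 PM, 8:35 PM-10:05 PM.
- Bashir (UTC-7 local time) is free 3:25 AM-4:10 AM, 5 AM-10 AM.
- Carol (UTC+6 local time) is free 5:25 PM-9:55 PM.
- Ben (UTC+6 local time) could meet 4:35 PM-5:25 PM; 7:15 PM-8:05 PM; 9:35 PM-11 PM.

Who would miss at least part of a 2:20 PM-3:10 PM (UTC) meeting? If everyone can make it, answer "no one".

Ben, Imani, Ines, Jamal

Imani in UTC: 12:10-15:05, 15:55-16:30, 17:10-17:55 (subtract 6h to convert from UTC+6).
Ana in UTC: 09:20-10:15, 11:15-11:45, 13:25-17:15 (add 7h to convert from UTC-7).
Jamal in UTC: 10:40-11:40, 12:00-12:30, 14:20-14:55, 16:05-17:15 (subtract 6h to convert from UTC+6).
Ines in UTC: 12:30-13:05, 13:20-14:10, 14:35-16:05 (subtract 6h to convert from UTC+6).
Bashir in UTC: 10:25-11:10, 12:00-17:00 (add 7h to convert from UTC-7).
Carol in UTC: 11:25-15:55 (subtract 6h to convert from UTC+6).
Ben in UTC: 10:35-11:25, 13:15-14:05, 15:35-17:00 (subtract 6h to convert from UTC+6).
Imani: not fully free for 14:20-15:10. Ana: free for 14:20-15:10. Jamal: not fully free for 14:20-15:10. Ines: not fully free for 14:20-15:10. Bashir: free for 14:20-15:10. Carol: free for 14:20-15:10. Ben: not fully free for 14:20-15:10.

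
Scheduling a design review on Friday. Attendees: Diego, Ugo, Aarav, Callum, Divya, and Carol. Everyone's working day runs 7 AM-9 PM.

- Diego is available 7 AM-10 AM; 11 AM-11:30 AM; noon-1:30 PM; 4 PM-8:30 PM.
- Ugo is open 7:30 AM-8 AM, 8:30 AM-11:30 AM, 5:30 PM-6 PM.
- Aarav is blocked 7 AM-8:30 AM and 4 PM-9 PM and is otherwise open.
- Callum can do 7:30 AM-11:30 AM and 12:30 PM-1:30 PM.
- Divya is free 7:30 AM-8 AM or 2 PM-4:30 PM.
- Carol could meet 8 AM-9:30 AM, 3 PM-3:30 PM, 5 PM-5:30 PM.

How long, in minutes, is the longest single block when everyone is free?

0

Diego free: 07:00-10:00, 11:00-11:30, 12:00-13:30, 16:00-20:30.
Ugo free: 07:30-08:00, 08:30-11:30, 17:30-18:00.
Aarav free: 08:30-16:00 (invert busy blocks within the working day).
Callum free: 07:30-11:30, 12:30-13:30.
Divya free: 07:30-08:00, 14:00-16:30.
Carol free: 08:00-09:30, 15:00-15:30, 17:00-17:30.
Diego ∩ Ugo: 07:30-08:00, 08:30-10:00, 11:00-11:30, 17:30-18:00.
Diego ∩ Ugo ∩ Aarav: 08:30-10:00, 11:00-11:30.
Diego ∩ Ugo ∩ Aarav ∩ Callum: 08:30-10:00, 11:00-11:30.
Diego ∩ Ugo ∩ Aarav ∩ Callum ∩ Divya: ∅.
Diego ∩ Ugo ∩ Aarav ∩ Callum ∩ Divya ∩ Carol: ∅.
There is no time when everyone is free.
No common window exists, so the longest block is 0 minutes.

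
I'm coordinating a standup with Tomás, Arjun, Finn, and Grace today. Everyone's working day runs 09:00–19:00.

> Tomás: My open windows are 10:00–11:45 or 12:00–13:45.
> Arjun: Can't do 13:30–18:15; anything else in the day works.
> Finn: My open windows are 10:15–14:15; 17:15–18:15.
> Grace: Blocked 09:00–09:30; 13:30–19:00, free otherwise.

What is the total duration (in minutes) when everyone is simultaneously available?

Tomás free: 10:00-11:45, 12:00-13:45.
Arjun free: 09:00-13:30, 18:15-19:00 (invert busy blocks within the working day).
Finn free: 10:15-14:15, 17:15-18:15.
Grace free: 09:30-13:30 (invert busy blocks within the working day).
Tomás ∩ Arjun: 10:00-11:45, 12:00-13:30.
Tomás ∩ Arjun ∩ Finn: 10:15-11:45, 12:00-13:30.
Tomás ∩ Arjun ∩ Finn ∩ Grace: 10:15-11:45, 12:00-13:30.
Those are the intersection windows.
Summing the common windows: 90 + 90 = 180 minutes.

180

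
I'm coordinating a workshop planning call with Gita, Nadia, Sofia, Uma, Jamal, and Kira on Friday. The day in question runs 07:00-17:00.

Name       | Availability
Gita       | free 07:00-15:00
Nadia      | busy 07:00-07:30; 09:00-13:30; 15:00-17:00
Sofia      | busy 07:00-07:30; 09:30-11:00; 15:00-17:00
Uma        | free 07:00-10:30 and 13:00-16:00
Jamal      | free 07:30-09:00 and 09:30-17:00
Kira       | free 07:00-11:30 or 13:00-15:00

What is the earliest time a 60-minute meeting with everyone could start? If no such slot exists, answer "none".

Gita free: 07:00-15:00.
Nadia free: 07:30-09:00, 13:30-15:00 (invert busy blocks within the working day).
Sofia free: 07:30-09:30, 11:00-15:00 (invert busy blocks within the working day).
Uma free: 07:00-10:30, 13:00-16:00.
Jamal free: 07:30-09:00, 09:30-17:00.
Kira free: 07:00-11:30, 13:00-15:00.
Gita ∩ Nadia: 07:30-09:00, 13:30-15:00.
Gita ∩ Nadia ∩ Sofia: 07:30-09:00, 13:30-15:00.
Gita ∩ Nadia ∩ Sofia ∩ Uma: 07:30-09:00, 13:30-15:00.
Gita ∩ Nadia ∩ Sofia ∩ Uma ∩ Jamal: 07:30-09:00, 13:30-15:00.
Gita ∩ Nadia ∩ Sofia ∩ Uma ∩ Jamal ∩ Kira: 07:30-09:00, 13:30-15:00.
Those are the intersection windows.
The first common window of at least 60 minutes is 07:30-09:00, so the earliest start is 07:30.

07:30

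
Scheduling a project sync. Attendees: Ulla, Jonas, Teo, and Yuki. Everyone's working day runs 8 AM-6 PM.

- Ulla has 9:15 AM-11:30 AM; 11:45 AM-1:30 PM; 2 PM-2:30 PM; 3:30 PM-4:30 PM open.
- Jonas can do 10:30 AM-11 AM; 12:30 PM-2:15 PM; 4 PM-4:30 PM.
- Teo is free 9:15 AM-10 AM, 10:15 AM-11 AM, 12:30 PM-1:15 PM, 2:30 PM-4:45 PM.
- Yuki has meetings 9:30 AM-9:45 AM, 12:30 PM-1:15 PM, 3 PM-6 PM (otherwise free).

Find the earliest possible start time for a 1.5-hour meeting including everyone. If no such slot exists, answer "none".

Ulla free: 09:15-11:30, 11:45-13:30, 14:00-14:30, 15:30-16:30.
Jonas free: 10:30-11:00, 12:30-14:15, 16:00-16:30.
Teo free: 09:15-10:00, 10:15-11:00, 12:30-13:15, 14:30-16:45.
Yuki free: 08:00-09:30, 09:45-12:30, 13:15-15:00 (invert busy blocks within the working day).
Ulla ∩ Jonas: 10:30-11:00, 12:30-13:30, 14:00-14:15, 16:00-16:30.
Ulla ∩ Jonas ∩ Teo: 10:30-11:00, 12:30-13:15, 16:00-16:30.
Ulla ∩ Jonas ∩ Teo ∩ Yuki: 10:30-11:00.
Those are the intersection windows.
No common window is at least 90 minutes long.

none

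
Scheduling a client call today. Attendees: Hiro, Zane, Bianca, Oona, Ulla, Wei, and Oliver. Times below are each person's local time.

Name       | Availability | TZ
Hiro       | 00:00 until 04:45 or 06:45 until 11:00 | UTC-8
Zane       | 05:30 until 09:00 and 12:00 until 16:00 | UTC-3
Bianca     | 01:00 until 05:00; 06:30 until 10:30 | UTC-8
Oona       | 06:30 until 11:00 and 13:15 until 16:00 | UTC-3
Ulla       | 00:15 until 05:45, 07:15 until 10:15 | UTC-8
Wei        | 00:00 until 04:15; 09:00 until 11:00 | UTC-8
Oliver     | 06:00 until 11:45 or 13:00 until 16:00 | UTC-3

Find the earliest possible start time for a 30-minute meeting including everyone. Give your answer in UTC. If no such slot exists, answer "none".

Hiro in UTC: 08:00-12:45, 14:45-19:00 (add 8h to convert from UTC-8).
Zane in UTC: 08:30-12:00, 15:00-19:00 (add 3h to convert from UTC-3).
Bianca in UTC: 09:00-13:00, 14:30-18:30 (add 8h to convert from UTC-8).
Oona in UTC: 09:30-14:00, 16:15-19:00 (add 3h to convert from UTC-3).
Ulla in UTC: 08:15-13:45, 15:15-18:15 (add 8h to convert from UTC-8).
Wei in UTC: 08:00-12:15, 17:00-19:00 (add 8h to convert from UTC-8).
Oliver in UTC: 09:00-14:45, 16:00-19:00 (add 3h to convert from UTC-3).
Hiro ∩ Zane: 08:30-12:00, 15:00-19:00.
Hiro ∩ Zane ∩ Bianca: 09:00-12:00, 15:00-18:30.
Hiro ∩ Zane ∩ Bianca ∩ Oona: 09:30-12:00, 16:15-18:30.
Hiro ∩ Zane ∩ Bianca ∩ Oona ∩ Ulla: 09:30-12:00, 16:15-18:15.
Hiro ∩ Zane ∩ Bianca ∩ Oona ∩ Ulla ∩ Wei: 09:30-12:00, 17:00-18:15.
Hiro ∩ Zane ∩ Bianca ∩ Oona ∩ Ulla ∩ Wei ∩ Oliver: 09:30-12:00, 17:00-18:15.
The first common window of at least 30 minutes is 09:30-12:00, so the earliest start is 09:30.

09:30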